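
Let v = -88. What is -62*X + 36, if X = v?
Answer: 5492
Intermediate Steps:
X = -88
-62*X + 36 = -62*(-88) + 36 = 5456 + 36 = 5492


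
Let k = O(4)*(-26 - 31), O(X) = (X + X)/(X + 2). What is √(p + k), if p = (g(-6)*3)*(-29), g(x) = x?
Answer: √446 ≈ 21.119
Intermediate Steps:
O(X) = 2*X/(2 + X) (O(X) = (2*X)/(2 + X) = 2*X/(2 + X))
p = 522 (p = -6*3*(-29) = -18*(-29) = 522)
k = -76 (k = (2*4/(2 + 4))*(-26 - 31) = (2*4/6)*(-57) = (2*4*(⅙))*(-57) = (4/3)*(-57) = -76)
√(p + k) = √(522 - 76) = √446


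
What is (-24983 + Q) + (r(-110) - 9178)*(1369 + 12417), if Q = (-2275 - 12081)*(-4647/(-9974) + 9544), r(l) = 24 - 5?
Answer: -1313133501093/4987 ≈ -2.6331e+8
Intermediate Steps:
r(l) = 19
Q = -683320498534/4987 (Q = -14356*(-4647*(-1/9974) + 9544) = -14356*(4647/9974 + 9544) = -14356*95196503/9974 = -683320498534/4987 ≈ -1.3702e+8)
(-24983 + Q) + (r(-110) - 9178)*(1369 + 12417) = (-24983 - 683320498534/4987) + (19 - 9178)*(1369 + 12417) = -683445088755/4987 - 9159*13786 = -683445088755/4987 - 126265974 = -1313133501093/4987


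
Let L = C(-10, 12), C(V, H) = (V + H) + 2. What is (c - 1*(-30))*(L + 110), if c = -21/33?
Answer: 36822/11 ≈ 3347.5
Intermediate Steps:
C(V, H) = 2 + H + V (C(V, H) = (H + V) + 2 = 2 + H + V)
L = 4 (L = 2 + 12 - 10 = 4)
c = -7/11 (c = -21*1/33 = -7/11 ≈ -0.63636)
(c - 1*(-30))*(L + 110) = (-7/11 - 1*(-30))*(4 + 110) = (-7/11 + 30)*114 = (323/11)*114 = 36822/11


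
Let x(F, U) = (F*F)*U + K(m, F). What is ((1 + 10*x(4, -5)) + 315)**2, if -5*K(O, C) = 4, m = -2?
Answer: 242064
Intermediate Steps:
K(O, C) = -4/5 (K(O, C) = -1/5*4 = -4/5)
x(F, U) = -4/5 + U*F**2 (x(F, U) = (F*F)*U - 4/5 = F**2*U - 4/5 = U*F**2 - 4/5 = -4/5 + U*F**2)
((1 + 10*x(4, -5)) + 315)**2 = ((1 + 10*(-4/5 - 5*4**2)) + 315)**2 = ((1 + 10*(-4/5 - 5*16)) + 315)**2 = ((1 + 10*(-4/5 - 80)) + 315)**2 = ((1 + 10*(-404/5)) + 315)**2 = ((1 - 808) + 315)**2 = (-807 + 315)**2 = (-492)**2 = 242064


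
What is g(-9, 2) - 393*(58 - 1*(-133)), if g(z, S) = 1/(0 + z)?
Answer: -675568/9 ≈ -75063.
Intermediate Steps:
g(z, S) = 1/z
g(-9, 2) - 393*(58 - 1*(-133)) = 1/(-9) - 393*(58 - 1*(-133)) = -⅑ - 393*(58 + 133) = -⅑ - 393*191 = -⅑ - 75063 = -675568/9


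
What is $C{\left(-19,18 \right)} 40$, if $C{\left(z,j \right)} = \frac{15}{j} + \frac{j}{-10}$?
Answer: $- \frac{116}{3} \approx -38.667$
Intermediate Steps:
$C{\left(z,j \right)} = \frac{15}{j} - \frac{j}{10}$ ($C{\left(z,j \right)} = \frac{15}{j} + j \left(- \frac{1}{10}\right) = \frac{15}{j} - \frac{j}{10}$)
$C{\left(-19,18 \right)} 40 = \left(\frac{15}{18} - \frac{9}{5}\right) 40 = \left(15 \cdot \frac{1}{18} - \frac{9}{5}\right) 40 = \left(\frac{5}{6} - \frac{9}{5}\right) 40 = \left(- \frac{29}{30}\right) 40 = - \frac{116}{3}$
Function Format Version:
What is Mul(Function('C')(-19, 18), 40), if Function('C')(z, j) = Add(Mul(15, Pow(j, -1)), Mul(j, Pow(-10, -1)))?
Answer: Rational(-116, 3) ≈ -38.667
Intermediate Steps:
Function('C')(z, j) = Add(Mul(15, Pow(j, -1)), Mul(Rational(-1, 10), j)) (Function('C')(z, j) = Add(Mul(15, Pow(j, -1)), Mul(j, Rational(-1, 10))) = Add(Mul(15, Pow(j, -1)), Mul(Rational(-1, 10), j)))
Mul(Function('C')(-19, 18), 40) = Mul(Add(Mul(15, Pow(18, -1)), Mul(Rational(-1, 10), 18)), 40) = Mul(Add(Mul(15, Rational(1, 18)), Rational(-9, 5)), 40) = Mul(Add(Rational(5, 6), Rational(-9, 5)), 40) = Mul(Rational(-29, 30), 40) = Rational(-116, 3)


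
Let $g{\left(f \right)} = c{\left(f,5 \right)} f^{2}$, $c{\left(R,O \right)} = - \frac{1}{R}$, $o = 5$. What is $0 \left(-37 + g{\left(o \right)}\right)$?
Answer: $0$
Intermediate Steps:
$g{\left(f \right)} = - f$ ($g{\left(f \right)} = - \frac{1}{f} f^{2} = - f$)
$0 \left(-37 + g{\left(o \right)}\right) = 0 \left(-37 - 5\right) = 0 \left(-42\right) = 0$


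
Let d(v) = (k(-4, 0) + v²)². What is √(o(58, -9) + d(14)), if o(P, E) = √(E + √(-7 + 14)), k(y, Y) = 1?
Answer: √(38809 + I*√(9 - √7)) ≈ 197.0 + 0.0064*I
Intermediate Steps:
o(P, E) = √(E + √7)
d(v) = (1 + v²)²
√(o(58, -9) + d(14)) = √(√(-9 + √7) + (1 + 14²)²) = √(√(-9 + √7) + (1 + 196)²) = √(√(-9 + √7) + 197²) = √(√(-9 + √7) + 38809) = √(38809 + √(-9 + √7))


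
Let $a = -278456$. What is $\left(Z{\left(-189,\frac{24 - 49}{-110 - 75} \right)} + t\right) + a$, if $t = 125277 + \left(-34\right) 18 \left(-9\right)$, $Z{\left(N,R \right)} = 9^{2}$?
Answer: $-147590$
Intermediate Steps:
$Z{\left(N,R \right)} = 81$
$t = 130785$ ($t = 125277 - -5508 = 125277 + 5508 = 130785$)
$\left(Z{\left(-189,\frac{24 - 49}{-110 - 75} \right)} + t\right) + a = \left(81 + 130785\right) - 278456 = 130866 - 278456 = -147590$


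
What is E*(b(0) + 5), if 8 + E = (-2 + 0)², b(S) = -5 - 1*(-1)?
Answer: -4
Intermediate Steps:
b(S) = -4 (b(S) = -5 + 1 = -4)
E = -4 (E = -8 + (-2 + 0)² = -8 + (-2)² = -8 + 4 = -4)
E*(b(0) + 5) = -4*(-4 + 5) = -4*1 = -4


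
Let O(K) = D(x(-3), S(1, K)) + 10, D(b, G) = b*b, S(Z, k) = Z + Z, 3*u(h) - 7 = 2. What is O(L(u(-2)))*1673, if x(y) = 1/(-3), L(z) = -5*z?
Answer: 152243/9 ≈ 16916.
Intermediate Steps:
u(h) = 3 (u(h) = 7/3 + (⅓)*2 = 7/3 + ⅔ = 3)
S(Z, k) = 2*Z
x(y) = -⅓
D(b, G) = b²
O(K) = 91/9 (O(K) = (-⅓)² + 10 = ⅑ + 10 = 91/9)
O(L(u(-2)))*1673 = (91/9)*1673 = 152243/9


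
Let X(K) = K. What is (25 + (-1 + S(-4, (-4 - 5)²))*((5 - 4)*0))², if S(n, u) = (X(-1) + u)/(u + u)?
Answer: 625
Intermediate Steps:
S(n, u) = (-1 + u)/(2*u) (S(n, u) = (-1 + u)/(u + u) = (-1 + u)/((2*u)) = (-1 + u)*(1/(2*u)) = (-1 + u)/(2*u))
(25 + (-1 + S(-4, (-4 - 5)²))*((5 - 4)*0))² = (25 + (-1 + (-1 + (-4 - 5)²)/(2*((-4 - 5)²)))*((5 - 4)*0))² = (25 + (-1 + (-1 + (-9)²)/(2*((-9)²)))*(1*0))² = (25 + (-1 + (½)*(-1 + 81)/81)*0)² = (25 + (-1 + (½)*(1/81)*80)*0)² = (25 + (-1 + 40/81)*0)² = (25 - 41/81*0)² = (25 + 0)² = 25² = 625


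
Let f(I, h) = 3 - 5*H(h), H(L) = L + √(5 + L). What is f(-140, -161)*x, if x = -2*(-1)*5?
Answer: 8080 - 100*I*√39 ≈ 8080.0 - 624.5*I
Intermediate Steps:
x = 10 (x = 2*5 = 10)
f(I, h) = 3 - 5*h - 5*√(5 + h) (f(I, h) = 3 - 5*(h + √(5 + h)) = 3 + (-5*h - 5*√(5 + h)) = 3 - 5*h - 5*√(5 + h))
f(-140, -161)*x = (3 - 5*(-161) - 5*√(5 - 161))*10 = (3 + 805 - 10*I*√39)*10 = (808 - 10*I*√39)*10 = 8080 - 100*I*√39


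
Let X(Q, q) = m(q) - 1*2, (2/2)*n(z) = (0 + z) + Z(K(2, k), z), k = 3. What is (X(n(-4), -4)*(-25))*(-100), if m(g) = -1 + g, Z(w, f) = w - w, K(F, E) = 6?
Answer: -17500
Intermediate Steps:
Z(w, f) = 0
n(z) = z (n(z) = (0 + z) + 0 = z + 0 = z)
X(Q, q) = -3 + q (X(Q, q) = (-1 + q) - 1*2 = (-1 + q) - 2 = -3 + q)
(X(n(-4), -4)*(-25))*(-100) = ((-3 - 4)*(-25))*(-100) = -7*(-25)*(-100) = 175*(-100) = -17500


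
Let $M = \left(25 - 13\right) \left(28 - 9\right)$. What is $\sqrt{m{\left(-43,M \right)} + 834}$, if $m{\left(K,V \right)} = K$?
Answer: $\sqrt{791} \approx 28.125$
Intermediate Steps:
$M = 228$ ($M = \left(25 - 13\right) 19 = 12 \cdot 19 = 228$)
$\sqrt{m{\left(-43,M \right)} + 834} = \sqrt{-43 + 834} = \sqrt{791}$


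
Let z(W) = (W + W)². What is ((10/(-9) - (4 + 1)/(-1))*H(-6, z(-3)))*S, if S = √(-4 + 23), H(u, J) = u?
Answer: -70*√19/3 ≈ -101.71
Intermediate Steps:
z(W) = 4*W² (z(W) = (2*W)² = 4*W²)
S = √19 ≈ 4.3589
((10/(-9) - (4 + 1)/(-1))*H(-6, z(-3)))*S = ((10/(-9) - (4 + 1)/(-1))*(-6))*√19 = ((10*(-⅑) - 1*5*(-1))*(-6))*√19 = ((-10/9 - 5*(-1))*(-6))*√19 = ((-10/9 + 5)*(-6))*√19 = ((35/9)*(-6))*√19 = -70*√19/3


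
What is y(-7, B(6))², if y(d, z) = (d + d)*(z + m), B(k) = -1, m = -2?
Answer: 1764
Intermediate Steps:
y(d, z) = 2*d*(-2 + z) (y(d, z) = (d + d)*(z - 2) = (2*d)*(-2 + z) = 2*d*(-2 + z))
y(-7, B(6))² = (2*(-7)*(-2 - 1))² = (2*(-7)*(-3))² = 42² = 1764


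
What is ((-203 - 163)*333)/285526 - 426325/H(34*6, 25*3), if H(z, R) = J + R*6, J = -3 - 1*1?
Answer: -60890614769/63672298 ≈ -956.31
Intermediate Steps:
J = -4 (J = -3 - 1 = -4)
H(z, R) = -4 + 6*R (H(z, R) = -4 + R*6 = -4 + 6*R)
((-203 - 163)*333)/285526 - 426325/H(34*6, 25*3) = ((-203 - 163)*333)/285526 - 426325/(-4 + 6*(25*3)) = -366*333*(1/285526) - 426325/(-4 + 6*75) = -121878*1/285526 - 426325/(-4 + 450) = -60939/142763 - 426325/446 = -60890614769/63672298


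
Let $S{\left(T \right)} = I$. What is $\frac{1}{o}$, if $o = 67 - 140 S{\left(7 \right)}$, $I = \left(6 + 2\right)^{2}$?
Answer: $- \frac{1}{8893} \approx -0.00011245$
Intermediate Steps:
$I = 64$ ($I = 8^{2} = 64$)
$S{\left(T \right)} = 64$
$o = -8893$ ($o = 67 - 8960 = -8893$)
$\frac{1}{o} = \frac{1}{-8893} = - \frac{1}{8893}$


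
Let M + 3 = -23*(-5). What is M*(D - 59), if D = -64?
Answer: -13776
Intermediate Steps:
M = 112 (M = -3 - 23*(-5) = -3 + 115 = 112)
M*(D - 59) = 112*(-64 - 59) = 112*(-123) = -13776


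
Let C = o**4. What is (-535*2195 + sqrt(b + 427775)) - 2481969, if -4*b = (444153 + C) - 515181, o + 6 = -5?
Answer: -3656294 + sqrt(1767487)/2 ≈ -3.6556e+6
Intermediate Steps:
o = -11 (o = -6 - 5 = -11)
C = 14641 (C = (-11)**4 = 14641)
b = 56387/4 (b = -((444153 + 14641) - 515181)/4 = -(458794 - 515181)/4 = -1/4*(-56387) = 56387/4 ≈ 14097.)
(-535*2195 + sqrt(b + 427775)) - 2481969 = (-535*2195 + sqrt(56387/4 + 427775)) - 2481969 = (-1174325 + sqrt(1767487/4)) - 2481969 = (-1174325 + sqrt(1767487)/2) - 2481969 = -3656294 + sqrt(1767487)/2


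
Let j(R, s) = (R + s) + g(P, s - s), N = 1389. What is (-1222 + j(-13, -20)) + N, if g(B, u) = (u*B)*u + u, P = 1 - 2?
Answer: 134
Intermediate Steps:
P = -1
g(B, u) = u + B*u**2 (g(B, u) = (B*u)*u + u = B*u**2 + u = u + B*u**2)
j(R, s) = R + s (j(R, s) = (R + s) + (s - s)*(1 - (s - s)) = (R + s) + 0*(1 - 1*0) = (R + s) + 0*(1 + 0) = (R + s) + 0*1 = (R + s) + 0 = R + s)
(-1222 + j(-13, -20)) + N = (-1222 + (-13 - 20)) + 1389 = (-1222 - 33) + 1389 = -1255 + 1389 = 134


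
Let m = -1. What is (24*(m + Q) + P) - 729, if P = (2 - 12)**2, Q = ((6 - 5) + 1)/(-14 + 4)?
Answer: -3289/5 ≈ -657.80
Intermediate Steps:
Q = -1/5 (Q = (1 + 1)/(-10) = 2*(-1/10) = -1/5 ≈ -0.20000)
P = 100 (P = (-10)**2 = 100)
(24*(m + Q) + P) - 729 = (24*(-1 - 1/5) + 100) - 729 = (24*(-6/5) + 100) - 729 = (-144/5 + 100) - 729 = 356/5 - 729 = -3289/5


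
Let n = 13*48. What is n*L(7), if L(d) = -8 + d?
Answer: -624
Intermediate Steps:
n = 624
n*L(7) = 624*(-8 + 7) = 624*(-1) = -624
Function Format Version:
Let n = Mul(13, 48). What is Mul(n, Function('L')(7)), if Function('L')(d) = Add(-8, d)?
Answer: -624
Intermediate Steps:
n = 624
Mul(n, Function('L')(7)) = Mul(624, Add(-8, 7)) = Mul(624, -1) = -624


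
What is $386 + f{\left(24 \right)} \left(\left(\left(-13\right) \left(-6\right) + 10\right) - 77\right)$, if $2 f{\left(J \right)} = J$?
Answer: $518$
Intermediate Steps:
$f{\left(J \right)} = \frac{J}{2}$
$386 + f{\left(24 \right)} \left(\left(\left(-13\right) \left(-6\right) + 10\right) - 77\right) = 386 + \frac{1}{2} \cdot 24 \left(\left(\left(-13\right) \left(-6\right) + 10\right) - 77\right) = 386 + 12 \left(\left(78 + 10\right) - 77\right) = 386 + 12 \left(88 - 77\right) = 386 + 12 \cdot 11 = 386 + 132 = 518$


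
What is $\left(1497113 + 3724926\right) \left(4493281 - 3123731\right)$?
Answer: $7151843512450$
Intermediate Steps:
$\left(1497113 + 3724926\right) \left(4493281 - 3123731\right) = 5222039 \cdot 1369550 = 7151843512450$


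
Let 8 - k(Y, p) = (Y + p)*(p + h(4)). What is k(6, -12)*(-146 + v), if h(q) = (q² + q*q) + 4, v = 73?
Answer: -11096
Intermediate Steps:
h(q) = 4 + 2*q² (h(q) = (q² + q²) + 4 = 2*q² + 4 = 4 + 2*q²)
k(Y, p) = 8 - (36 + p)*(Y + p) (k(Y, p) = 8 - (Y + p)*(p + (4 + 2*4²)) = 8 - (Y + p)*(p + (4 + 2*16)) = 8 - (Y + p)*(p + (4 + 32)) = 8 - (Y + p)*(p + 36) = 8 - (Y + p)*(36 + p) = 8 - (36 + p)*(Y + p))
k(6, -12)*(-146 + v) = (8 - 1*(-12)² - 36*6 - 36*(-12) - 1*6*(-12))*(-146 + 73) = (8 - 1*144 - 216 + 432 + 72)*(-73) = (8 - 144 - 216 + 432 + 72)*(-73) = 152*(-73) = -11096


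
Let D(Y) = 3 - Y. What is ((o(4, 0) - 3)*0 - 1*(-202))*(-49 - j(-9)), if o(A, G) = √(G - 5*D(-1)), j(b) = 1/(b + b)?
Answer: -88981/9 ≈ -9886.8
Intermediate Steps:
j(b) = 1/(2*b)
o(A, G) = √(-20 + G) (o(A, G) = √(G - 5*(3 - 1*(-1))) = √(G - 5*(3 + 1)) = √(G - 5*4) = √(G - 20) = √(-20 + G))
((o(4, 0) - 3)*0 - 1*(-202))*(-49 - j(-9)) = ((√(-20 + 0) - 3)*0 - 1*(-202))*(-49 - 1/(2*(-9))) = ((√(-20) - 3)*0 + 202)*(-49 - (-1)/(2*9)) = ((2*I*√5 - 3)*0 + 202)*(-49 - 1*(-1/18)) = ((-3 + 2*I*√5)*0 + 202)*(-49 + 1/18) = (0 + 202)*(-881/18) = 202*(-881/18) = -88981/9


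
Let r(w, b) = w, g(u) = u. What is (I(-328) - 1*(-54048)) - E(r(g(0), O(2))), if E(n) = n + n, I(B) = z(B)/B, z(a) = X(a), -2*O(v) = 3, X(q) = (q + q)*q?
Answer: 53392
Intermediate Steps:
X(q) = 2*q**2 (X(q) = (2*q)*q = 2*q**2)
O(v) = -3/2 (O(v) = -1/2*3 = -3/2)
z(a) = 2*a**2
I(B) = 2*B (I(B) = (2*B**2)/B = 2*B)
E(n) = 2*n
(I(-328) - 1*(-54048)) - E(r(g(0), O(2))) = (2*(-328) - 1*(-54048)) - 2*0 = (-656 + 54048) - 1*0 = 53392 + 0 = 53392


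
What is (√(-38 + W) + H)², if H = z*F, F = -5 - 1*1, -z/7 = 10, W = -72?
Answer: (420 + I*√110)² ≈ 1.7629e+5 + 8810.0*I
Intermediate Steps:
z = -70 (z = -7*10 = -70)
F = -6 (F = -5 - 1 = -6)
H = 420 (H = -70*(-6) = 420)
(√(-38 + W) + H)² = (√(-38 - 72) + 420)² = (√(-110) + 420)² = (I*√110 + 420)² = (420 + I*√110)²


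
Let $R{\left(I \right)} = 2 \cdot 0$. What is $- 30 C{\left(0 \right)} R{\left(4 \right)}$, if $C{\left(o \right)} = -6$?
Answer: $0$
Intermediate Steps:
$R{\left(I \right)} = 0$
$- 30 C{\left(0 \right)} R{\left(4 \right)} = \left(-30\right) \left(-6\right) 0 = 180 \cdot 0 = 0$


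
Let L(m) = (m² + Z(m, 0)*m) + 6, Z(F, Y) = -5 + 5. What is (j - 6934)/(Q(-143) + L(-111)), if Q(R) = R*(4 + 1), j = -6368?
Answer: -6651/5806 ≈ -1.1455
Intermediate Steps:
Z(F, Y) = 0
L(m) = 6 + m² (L(m) = (m² + 0*m) + 6 = (m² + 0) + 6 = m² + 6 = 6 + m²)
Q(R) = 5*R (Q(R) = R*5 = 5*R)
(j - 6934)/(Q(-143) + L(-111)) = (-6368 - 6934)/(5*(-143) + (6 + (-111)²)) = -13302/(-715 + (6 + 12321)) = -13302/(-715 + 12327) = -13302/11612 = -13302*1/11612 = -6651/5806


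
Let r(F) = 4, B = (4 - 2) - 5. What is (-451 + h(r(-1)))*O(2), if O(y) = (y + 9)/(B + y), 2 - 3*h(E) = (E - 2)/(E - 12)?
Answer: 19811/4 ≈ 4952.8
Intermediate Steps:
B = -3 (B = 2 - 5 = -3)
h(E) = ⅔ - (-2 + E)/(3*(-12 + E)) (h(E) = ⅔ - (E - 2)/(3*(E - 12)) = ⅔ - (-2 + E)/(3*(-12 + E)))
O(y) = (9 + y)/(-3 + y) (O(y) = (y + 9)/(-3 + y) = (9 + y)/(-3 + y))
(-451 + h(r(-1)))*O(2) = (-451 + (-22 + 4)/(3*(-12 + 4)))*((9 + 2)/(-3 + 2)) = (-451 + (⅓)*(-18)/(-8))*(11/(-1)) = (-451 + (⅓)*(-⅛)*(-18))*(-1*11) = (-451 + ¾)*(-11) = -1801/4*(-11) = 19811/4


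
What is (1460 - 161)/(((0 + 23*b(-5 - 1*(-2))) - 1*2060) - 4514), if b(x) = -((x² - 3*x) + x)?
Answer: -1299/6919 ≈ -0.18774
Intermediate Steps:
b(x) = -x² + 2*x (b(x) = -(x² - 2*x) = -x² + 2*x)
(1460 - 161)/(((0 + 23*b(-5 - 1*(-2))) - 1*2060) - 4514) = (1460 - 161)/(((0 + 23*((-5 - 1*(-2))*(2 - (-5 - 1*(-2))))) - 1*2060) - 4514) = 1299/(((0 + 23*((-5 + 2)*(2 - (-5 + 2)))) - 2060) - 4514) = 1299/(((0 + 23*(-3*(2 - 1*(-3)))) - 2060) - 4514) = 1299/(((0 + 23*(-3*(2 + 3))) - 2060) - 4514) = 1299/(((0 + 23*(-3*5)) - 2060) - 4514) = 1299/(((0 + 23*(-15)) - 2060) - 4514) = 1299/(((0 - 345) - 2060) - 4514) = 1299/((-345 - 2060) - 4514) = 1299/(-2405 - 4514) = 1299/(-6919) = 1299*(-1/6919) = -1299/6919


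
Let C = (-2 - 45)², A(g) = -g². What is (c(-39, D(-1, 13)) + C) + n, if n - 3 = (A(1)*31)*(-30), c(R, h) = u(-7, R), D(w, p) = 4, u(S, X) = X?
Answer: 3103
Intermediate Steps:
c(R, h) = R
n = 933 (n = 3 + (-1*1²*31)*(-30) = 3 + (-1*1*31)*(-30) = 3 - 1*31*(-30) = 3 - 31*(-30) = 3 + 930 = 933)
C = 2209 (C = (-47)² = 2209)
(c(-39, D(-1, 13)) + C) + n = (-39 + 2209) + 933 = 2170 + 933 = 3103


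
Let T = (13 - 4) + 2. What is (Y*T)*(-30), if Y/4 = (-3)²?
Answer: -11880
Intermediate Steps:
Y = 36 (Y = 4*(-3)² = 4*9 = 36)
T = 11 (T = 9 + 2 = 11)
(Y*T)*(-30) = (36*11)*(-30) = 396*(-30) = -11880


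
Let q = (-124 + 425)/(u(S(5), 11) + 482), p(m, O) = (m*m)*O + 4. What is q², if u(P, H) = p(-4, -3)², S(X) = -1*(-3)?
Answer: 90601/5846724 ≈ 0.015496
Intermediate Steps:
p(m, O) = 4 + O*m² (p(m, O) = m²*O + 4 = O*m² + 4 = 4 + O*m²)
S(X) = 3
u(P, H) = 1936 (u(P, H) = (4 - 3*(-4)²)² = (4 - 3*16)² = (4 - 48)² = (-44)² = 1936)
q = 301/2418 (q = (-124 + 425)/(1936 + 482) = 301/2418 ≈ 0.12448)
q² = (301/2418)² = 90601/5846724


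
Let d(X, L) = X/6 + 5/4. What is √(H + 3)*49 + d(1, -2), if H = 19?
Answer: 17/12 + 49*√22 ≈ 231.25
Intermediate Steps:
d(X, L) = 5/4 + X/6 (d(X, L) = X*(⅙) + 5*(¼) = X/6 + 5/4 = 5/4 + X/6)
√(H + 3)*49 + d(1, -2) = √(19 + 3)*49 + (5/4 + (⅙)*1) = √22*49 + (5/4 + ⅙) = 49*√22 + 17/12 = 17/12 + 49*√22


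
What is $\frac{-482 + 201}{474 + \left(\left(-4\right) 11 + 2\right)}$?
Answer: $- \frac{281}{432} \approx -0.65046$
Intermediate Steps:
$\frac{-482 + 201}{474 + \left(\left(-4\right) 11 + 2\right)} = - \frac{281}{474 + \left(-44 + 2\right)} = - \frac{281}{474 - 42} = - \frac{281}{432}$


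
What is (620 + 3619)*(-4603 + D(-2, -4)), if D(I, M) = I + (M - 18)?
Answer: -19613853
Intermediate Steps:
D(I, M) = -18 + I + M (D(I, M) = I + (-18 + M) = -18 + I + M)
(620 + 3619)*(-4603 + D(-2, -4)) = (620 + 3619)*(-4603 + (-18 - 2 - 4)) = 4239*(-4603 - 24) = 4239*(-4627) = -19613853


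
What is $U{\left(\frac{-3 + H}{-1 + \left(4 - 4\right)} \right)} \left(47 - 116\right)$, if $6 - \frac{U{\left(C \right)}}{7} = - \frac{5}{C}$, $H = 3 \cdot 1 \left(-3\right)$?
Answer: $- \frac{12397}{4} \approx -3099.3$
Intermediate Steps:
$H = -9$ ($H = 3 \left(-3\right) = -9$)
$U{\left(C \right)} = 42 + \frac{35}{C}$ ($U{\left(C \right)} = 42 - 7 \left(- \frac{5}{C}\right) = 42 + \frac{35}{C}$)
$U{\left(\frac{-3 + H}{-1 + \left(4 - 4\right)} \right)} \left(47 - 116\right) = \left(42 + \frac{35}{\left(-3 - 9\right) \frac{1}{-1 + \left(4 - 4\right)}}\right) \left(47 - 116\right) = \left(42 + \frac{35}{\left(-12\right) \frac{1}{-1 + \left(4 - 4\right)}}\right) \left(-69\right) = \left(42 + \frac{35}{\left(-12\right) \frac{1}{-1 + 0}}\right) \left(-69\right) = \left(42 + \frac{35}{\left(-12\right) \frac{1}{-1}}\right) \left(-69\right) = \left(42 + \frac{35}{\left(-12\right) \left(-1\right)}\right) \left(-69\right) = \left(42 + \frac{35}{12}\right) \left(-69\right) = \frac{539}{12} \left(-69\right) = - \frac{12397}{4}$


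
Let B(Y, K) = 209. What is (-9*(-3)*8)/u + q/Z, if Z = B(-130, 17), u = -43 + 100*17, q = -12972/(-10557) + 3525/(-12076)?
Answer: 86277524123/639857595564 ≈ 0.13484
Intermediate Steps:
q = 1730963/1847628 (q = -12972*(-1/10557) + 3525*(-1/12076) = 188/153 - 3525/12076 = 1730963/1847628 ≈ 0.93686)
u = 1657 (u = -43 + 1700 = 1657)
Z = 209
(-9*(-3)*8)/u + q/Z = (-9*(-3)*8)/1657 + (1730963/1847628)/209 = (27*8)*(1/1657) + (1730963/1847628)*(1/209) = 216*(1/1657) + 1730963/386154252 = 216/1657 + 1730963/386154252 = 86277524123/639857595564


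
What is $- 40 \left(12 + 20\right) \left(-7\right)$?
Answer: $8960$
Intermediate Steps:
$- 40 \left(12 + 20\right) \left(-7\right) = \left(-40\right) 32 \left(-7\right) = \left(-1280\right) \left(-7\right) = 8960$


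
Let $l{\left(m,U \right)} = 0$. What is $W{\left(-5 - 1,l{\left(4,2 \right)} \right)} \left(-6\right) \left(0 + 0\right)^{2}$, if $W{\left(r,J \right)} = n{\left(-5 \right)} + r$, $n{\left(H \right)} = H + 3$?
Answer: $0$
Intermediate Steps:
$n{\left(H \right)} = 3 + H$
$W{\left(r,J \right)} = -2 + r$ ($W{\left(r,J \right)} = \left(3 - 5\right) + r = -2 + r$)
$W{\left(-5 - 1,l{\left(4,2 \right)} \right)} \left(-6\right) \left(0 + 0\right)^{2} = \left(-2 - 6\right) \left(-6\right) \left(0 + 0\right)^{2} = \left(-2 - 6\right) \left(-6\right) 0^{2} = \left(-2 - 6\right) \left(-6\right) 0 = \left(-8\right) \left(-6\right) 0 = 48 \cdot 0 = 0$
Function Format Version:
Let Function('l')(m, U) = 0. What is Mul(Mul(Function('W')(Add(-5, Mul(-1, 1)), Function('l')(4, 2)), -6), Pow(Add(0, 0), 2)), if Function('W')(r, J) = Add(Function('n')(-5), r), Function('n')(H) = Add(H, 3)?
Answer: 0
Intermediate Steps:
Function('n')(H) = Add(3, H)
Function('W')(r, J) = Add(-2, r) (Function('W')(r, J) = Add(Add(3, -5), r) = Add(-2, r))
Mul(Mul(Function('W')(Add(-5, Mul(-1, 1)), Function('l')(4, 2)), -6), Pow(Add(0, 0), 2)) = Mul(Mul(Add(-2, Add(-5, Mul(-1, 1))), -6), Pow(Add(0, 0), 2)) = Mul(Mul(Add(-2, Add(-5, -1)), -6), Pow(0, 2)) = Mul(Mul(Add(-2, -6), -6), 0) = Mul(Mul(-8, -6), 0) = Mul(48, 0) = 0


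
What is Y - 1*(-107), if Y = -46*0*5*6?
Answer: 107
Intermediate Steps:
Y = 0 (Y = -0*6 = -46*0 = 0)
Y - 1*(-107) = 0 - 1*(-107) = 0 + 107 = 107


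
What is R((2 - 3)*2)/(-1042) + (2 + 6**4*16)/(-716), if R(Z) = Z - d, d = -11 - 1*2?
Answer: -2702109/93259 ≈ -28.974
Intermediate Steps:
d = -13 (d = -11 - 2 = -13)
R(Z) = 13 + Z (R(Z) = Z - 1*(-13) = Z + 13 = 13 + Z)
R((2 - 3)*2)/(-1042) + (2 + 6**4*16)/(-716) = (13 + (2 - 3)*2)/(-1042) + (2 + 6**4*16)/(-716) = (13 - 1*2)*(-1/1042) + (2 + 1296*16)*(-1/716) = (13 - 2)*(-1/1042) + (2 + 20736)*(-1/716) = 11*(-1/1042) + 20738*(-1/716) = -11/1042 - 10369/358 = -2702109/93259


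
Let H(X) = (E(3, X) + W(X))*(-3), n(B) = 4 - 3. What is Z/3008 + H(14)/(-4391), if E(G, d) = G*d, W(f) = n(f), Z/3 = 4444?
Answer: 14732211/3302032 ≈ 4.4616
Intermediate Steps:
Z = 13332 (Z = 3*4444 = 13332)
n(B) = 1
W(f) = 1
H(X) = -3 - 9*X (H(X) = (3*X + 1)*(-3) = (1 + 3*X)*(-3) = -3 - 9*X)
Z/3008 + H(14)/(-4391) = 13332/3008 + (-3 - 9*14)/(-4391) = 13332*(1/3008) + (-3 - 126)*(-1/4391) = 3333/752 - 129*(-1/4391) = 3333/752 + 129/4391 = 14732211/3302032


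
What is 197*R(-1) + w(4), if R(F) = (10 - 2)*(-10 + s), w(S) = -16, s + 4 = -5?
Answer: -29960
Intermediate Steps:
s = -9 (s = -4 - 5 = -9)
R(F) = -152 (R(F) = (10 - 2)*(-10 - 9) = 8*(-19) = -152)
197*R(-1) + w(4) = 197*(-152) - 16 = -29944 - 16 = -29960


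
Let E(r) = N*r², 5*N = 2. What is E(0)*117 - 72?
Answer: -72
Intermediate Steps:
N = ⅖ (N = (⅕)*2 = ⅖ ≈ 0.40000)
E(r) = 2*r²/5
E(0)*117 - 72 = ((⅖)*0²)*117 - 72 = ((⅖)*0)*117 - 72 = 0*117 - 72 = 0 - 72 = -72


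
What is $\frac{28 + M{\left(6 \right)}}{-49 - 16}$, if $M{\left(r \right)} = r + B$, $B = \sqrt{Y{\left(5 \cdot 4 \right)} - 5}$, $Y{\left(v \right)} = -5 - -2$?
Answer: $- \frac{34}{65} - \frac{2 i \sqrt{2}}{65} \approx -0.52308 - 0.043514 i$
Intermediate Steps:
$Y{\left(v \right)} = -3$ ($Y{\left(v \right)} = -5 + 2 = -3$)
$B = 2 i \sqrt{2}$ ($B = \sqrt{-3 - 5} = \sqrt{-8} = 2 i \sqrt{2} \approx 2.8284 i$)
$M{\left(r \right)} = r + 2 i \sqrt{2}$
$\frac{28 + M{\left(6 \right)}}{-49 - 16} = \frac{28 + \left(6 + 2 i \sqrt{2}\right)}{-49 - 16} = \frac{34 + 2 i \sqrt{2}}{-65} = \left(34 + 2 i \sqrt{2}\right) \left(- \frac{1}{65}\right) = - \frac{34}{65} - \frac{2 i \sqrt{2}}{65}$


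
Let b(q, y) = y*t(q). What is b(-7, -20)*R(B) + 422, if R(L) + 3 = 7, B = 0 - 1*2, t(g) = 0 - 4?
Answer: 742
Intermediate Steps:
t(g) = -4
B = -2 (B = 0 - 2 = -2)
b(q, y) = -4*y (b(q, y) = y*(-4) = -4*y)
R(L) = 4 (R(L) = -3 + 7 = 4)
b(-7, -20)*R(B) + 422 = -4*(-20)*4 + 422 = 80*4 + 422 = 320 + 422 = 742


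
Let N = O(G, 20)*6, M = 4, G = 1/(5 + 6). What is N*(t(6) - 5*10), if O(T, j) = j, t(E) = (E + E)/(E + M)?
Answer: -5856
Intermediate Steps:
G = 1/11 ≈ 0.090909
t(E) = 2*E/(4 + E) (t(E) = (E + E)/(E + 4) = (2*E)/(4 + E) = 2*E/(4 + E))
N = 120 (N = 20*6 = 120)
N*(t(6) - 5*10) = 120*(2*6/(4 + 6) - 5*10) = 120*(2*6/10 - 50) = 120*(2*6*(⅒) - 50) = 120*(6/5 - 50) = 120*(-244/5) = -5856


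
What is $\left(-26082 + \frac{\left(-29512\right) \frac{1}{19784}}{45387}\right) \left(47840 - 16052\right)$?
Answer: $- \frac{10339920032240372}{12471339} \approx -8.2909 \cdot 10^{8}$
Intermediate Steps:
$\left(-26082 + \frac{\left(-29512\right) \frac{1}{19784}}{45387}\right) \left(47840 - 16052\right) = \left(-26082 + \left(-29512\right) \frac{1}{19784} \cdot \frac{1}{45387}\right) 31788 = \left(-26082 - \frac{3689}{112242051}\right) 31788 = \left(- \frac{2927497177871}{112242051}\right) 31788 = - \frac{10339920032240372}{12471339}$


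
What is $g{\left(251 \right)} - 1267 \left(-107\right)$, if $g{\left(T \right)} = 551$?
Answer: $136120$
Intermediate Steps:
$g{\left(251 \right)} - 1267 \left(-107\right) = 551 - 1267 \left(-107\right) = 551 - -135569 = 551 + 135569 = 136120$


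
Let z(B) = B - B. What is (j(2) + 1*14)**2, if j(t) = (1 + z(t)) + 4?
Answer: 361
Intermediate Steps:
z(B) = 0
j(t) = 5 (j(t) = (1 + 0) + 4 = 1 + 4 = 5)
(j(2) + 1*14)**2 = (5 + 1*14)**2 = (5 + 14)**2 = 19**2 = 361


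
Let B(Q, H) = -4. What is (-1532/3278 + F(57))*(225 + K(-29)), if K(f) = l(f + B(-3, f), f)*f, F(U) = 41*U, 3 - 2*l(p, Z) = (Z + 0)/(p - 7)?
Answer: 58826132297/131120 ≈ 4.4864e+5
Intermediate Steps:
l(p, Z) = 3/2 - Z/(2*(-7 + p)) (l(p, Z) = 3/2 - (Z + 0)/(2*(p - 7)) = 3/2 - Z/(2*(-7 + p)))
K(f) = f*(-33 + 2*f)/(2*(-11 + f)) (K(f) = ((-21 - f + 3*(f - 4))/(2*(-7 + (f - 4))))*f = ((-21 - f + 3*(-4 + f))/(2*(-7 + (-4 + f))))*f = ((-21 - f + (-12 + 3*f))/(2*(-11 + f)))*f = ((-33 + 2*f)/(2*(-11 + f)))*f = f*(-33 + 2*f)/(2*(-11 + f)))
(-1532/3278 + F(57))*(225 + K(-29)) = (-1532/3278 + 41*57)*(225 + (½)*(-29)*(-33 + 2*(-29))/(-11 - 29)) = (-1532*1/3278 + 2337)*(225 + (½)*(-29)*(-33 - 58)/(-40)) = (-766/1639 + 2337)*(225 + (½)*(-29)*(-1/40)*(-91)) = 3829577*(225 - 2639/80)/1639 = (3829577/1639)*(15361/80) = 58826132297/131120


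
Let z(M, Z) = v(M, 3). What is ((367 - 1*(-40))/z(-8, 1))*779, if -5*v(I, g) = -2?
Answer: 1585265/2 ≈ 7.9263e+5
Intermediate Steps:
v(I, g) = ⅖ (v(I, g) = -⅕*(-2) = ⅖)
z(M, Z) = ⅖
((367 - 1*(-40))/z(-8, 1))*779 = ((367 - 1*(-40))/(⅖))*779 = ((367 + 40)*(5/2))*779 = (407*(5/2))*779 = (2035/2)*779 = 1585265/2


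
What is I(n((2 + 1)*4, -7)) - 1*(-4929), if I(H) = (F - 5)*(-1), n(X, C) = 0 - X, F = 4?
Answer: 4930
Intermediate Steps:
n(X, C) = -X
I(H) = 1 (I(H) = (4 - 5)*(-1) = -1*(-1) = 1)
I(n((2 + 1)*4, -7)) - 1*(-4929) = 1 - 1*(-4929) = 1 + 4929 = 4930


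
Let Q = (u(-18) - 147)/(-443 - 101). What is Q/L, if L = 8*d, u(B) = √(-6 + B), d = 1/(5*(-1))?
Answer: -735/4352 + 5*I*√6/2176 ≈ -0.16889 + 0.0056284*I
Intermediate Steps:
d = -⅕ (d = 1/(-5) = -⅕ ≈ -0.20000)
Q = 147/544 - I*√6/272 (Q = (√(-6 - 18) - 147)/(-443 - 101) = (√(-24) - 147)/(-544) = (2*I*√6 - 147)*(-1/544) = (-147 + 2*I*√6)*(-1/544) = 147/544 - I*√6/272 ≈ 0.27022 - 0.0090055*I)
L = -8/5 (L = 8*(-⅕) = -8/5 ≈ -1.6000)
Q/L = (147/544 - I*√6/272)/(-8/5) = (147/544 - I*√6/272)*(-5/8) = -735/4352 + 5*I*√6/2176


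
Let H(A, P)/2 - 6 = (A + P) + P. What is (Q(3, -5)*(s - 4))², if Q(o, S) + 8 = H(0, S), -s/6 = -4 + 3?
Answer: 1024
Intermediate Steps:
s = 6 (s = -6*(-4 + 3) = -6*(-1) = 6)
H(A, P) = 12 + 2*A + 4*P (H(A, P) = 12 + 2*((A + P) + P) = 12 + 2*(A + 2*P) = 12 + (2*A + 4*P) = 12 + 2*A + 4*P)
Q(o, S) = 4 + 4*S (Q(o, S) = -8 + (12 + 2*0 + 4*S) = -8 + (12 + 0 + 4*S) = -8 + (12 + 4*S) = 4 + 4*S)
(Q(3, -5)*(s - 4))² = ((4 + 4*(-5))*(6 - 4))² = ((4 - 20)*2)² = (-16*2)² = (-32)² = 1024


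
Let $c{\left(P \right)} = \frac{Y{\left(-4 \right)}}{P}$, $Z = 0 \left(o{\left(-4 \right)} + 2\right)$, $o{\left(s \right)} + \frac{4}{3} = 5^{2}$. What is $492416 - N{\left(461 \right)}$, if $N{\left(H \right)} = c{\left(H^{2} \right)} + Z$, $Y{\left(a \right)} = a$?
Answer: $\frac{104648740740}{212521} \approx 4.9242 \cdot 10^{5}$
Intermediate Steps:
$o{\left(s \right)} = \frac{71}{3}$ ($o{\left(s \right)} = - \frac{4}{3} + 5^{2} = - \frac{4}{3} + 25 = \frac{71}{3}$)
$Z = 0$ ($Z = 0 \left(\frac{71}{3} + 2\right) = 0 \cdot \frac{77}{3} = 0$)
$c{\left(P \right)} = - \frac{4}{P}$
$N{\left(H \right)} = - \frac{4}{H^{2}}$ ($N{\left(H \right)} = - \frac{4}{H^{2}} + 0 = - \frac{4}{H^{2}}$)
$492416 - N{\left(461 \right)} = 492416 - - \frac{4}{212521} = 492416 + \frac{4}{212521} = \frac{104648740740}{212521}$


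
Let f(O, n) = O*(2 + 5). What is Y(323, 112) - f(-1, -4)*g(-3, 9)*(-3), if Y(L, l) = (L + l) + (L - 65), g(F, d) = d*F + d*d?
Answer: -441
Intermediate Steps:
g(F, d) = d² + F*d (g(F, d) = F*d + d² = d² + F*d)
Y(L, l) = -65 + l + 2*L (Y(L, l) = (L + l) + (-65 + L) = -65 + l + 2*L)
f(O, n) = 7*O (f(O, n) = O*7 = 7*O)
Y(323, 112) - f(-1, -4)*g(-3, 9)*(-3) = (-65 + 112 + 2*323) - (7*(-1))*(9*(-3 + 9))*(-3) = (-65 + 112 + 646) - (-63*6)*(-3) = 693 - (-7*54)*(-3) = 693 - (-378)*(-3) = 693 - 1*1134 = 693 - 1134 = -441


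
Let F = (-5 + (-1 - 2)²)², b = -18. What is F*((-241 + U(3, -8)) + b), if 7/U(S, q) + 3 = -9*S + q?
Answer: -78792/19 ≈ -4146.9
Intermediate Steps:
U(S, q) = 7/(-3 + q - 9*S) (U(S, q) = 7/(-3 + (-9*S + q)) = 7/(-3 + (q - 9*S)) = 7/(-3 + q - 9*S))
F = 16 (F = (-5 + (-3)²)² = (-5 + 9)² = 4² = 16)
F*((-241 + U(3, -8)) + b) = 16*((-241 + 7/(-3 - 8 - 9*3)) - 18) = 16*((-241 + 7/(-3 - 8 - 27)) - 18) = 16*((-241 + 7/(-38)) - 18) = 16*((-241 + 7*(-1/38)) - 18) = 16*((-241 - 7/38) - 18) = 16*(-9165/38 - 18) = 16*(-9849/38) = -78792/19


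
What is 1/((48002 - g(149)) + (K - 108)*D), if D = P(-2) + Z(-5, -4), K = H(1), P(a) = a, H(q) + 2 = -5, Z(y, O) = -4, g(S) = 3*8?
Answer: 1/48668 ≈ 2.0547e-5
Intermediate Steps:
g(S) = 24
H(q) = -7 (H(q) = -2 - 5 = -7)
K = -7
D = -6 (D = -2 - 4 = -6)
1/((48002 - g(149)) + (K - 108)*D) = 1/((48002 - 1*24) + (-7 - 108)*(-6)) = 1/((48002 - 24) - 115*(-6)) = 1/(47978 + 690) = 1/48668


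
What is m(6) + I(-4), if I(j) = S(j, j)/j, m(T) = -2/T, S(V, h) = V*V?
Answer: -13/3 ≈ -4.3333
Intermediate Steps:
S(V, h) = V**2
I(j) = j (I(j) = j**2/j = j)
m(6) + I(-4) = -2/6 - 4 = -2*1/6 - 4 = -1/3 - 4 = -13/3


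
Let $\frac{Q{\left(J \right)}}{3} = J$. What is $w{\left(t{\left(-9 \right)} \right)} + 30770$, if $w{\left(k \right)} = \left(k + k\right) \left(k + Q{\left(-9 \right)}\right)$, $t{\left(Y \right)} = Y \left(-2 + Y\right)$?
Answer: $45026$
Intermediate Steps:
$Q{\left(J \right)} = 3 J$
$w{\left(k \right)} = 2 k \left(-27 + k\right)$ ($w{\left(k \right)} = \left(k + k\right) \left(k + 3 \left(-9\right)\right) = 2 k \left(k - 27\right) = 2 k \left(-27 + k\right)$)
$w{\left(t{\left(-9 \right)} \right)} + 30770 = 2 \left(- 9 \left(-2 - 9\right)\right) \left(-27 - 9 \left(-2 - 9\right)\right) + 30770 = 2 \left(\left(-9\right) \left(-11\right)\right) \left(-27 - -99\right) + 30770 = 2 \cdot 99 \left(-27 + 99\right) + 30770 = 2 \cdot 99 \cdot 72 + 30770 = 14256 + 30770 = 45026$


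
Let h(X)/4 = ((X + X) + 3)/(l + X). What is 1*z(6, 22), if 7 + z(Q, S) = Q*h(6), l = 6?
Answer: 23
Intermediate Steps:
h(X) = 4*(3 + 2*X)/(6 + X) (h(X) = 4*(((X + X) + 3)/(6 + X)) = 4*((2*X + 3)/(6 + X)) = 4*((3 + 2*X)/(6 + X)) = 4*(3 + 2*X)/(6 + X))
z(Q, S) = -7 + 5*Q (z(Q, S) = -7 + Q*(4*(3 + 2*6)/(6 + 6)) = -7 + Q*(4*(3 + 12)/12) = -7 + Q*(4*(1/12)*15) = -7 + Q*5 = -7 + 5*Q)
1*z(6, 22) = 1*(-7 + 5*6) = 1*(-7 + 30) = 1*23 = 23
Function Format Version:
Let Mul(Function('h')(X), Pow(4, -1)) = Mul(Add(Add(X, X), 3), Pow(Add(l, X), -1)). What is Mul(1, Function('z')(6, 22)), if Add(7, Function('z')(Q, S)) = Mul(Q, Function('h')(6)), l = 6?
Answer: 23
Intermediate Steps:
Function('h')(X) = Mul(4, Pow(Add(6, X), -1), Add(3, Mul(2, X))) (Function('h')(X) = Mul(4, Mul(Add(Add(X, X), 3), Pow(Add(6, X), -1))) = Mul(4, Mul(Add(Mul(2, X), 3), Pow(Add(6, X), -1))) = Mul(4, Mul(Add(3, Mul(2, X)), Pow(Add(6, X), -1))) = Mul(4, Mul(Pow(Add(6, X), -1), Add(3, Mul(2, X)))) = Mul(4, Pow(Add(6, X), -1), Add(3, Mul(2, X))))
Function('z')(Q, S) = Add(-7, Mul(5, Q)) (Function('z')(Q, S) = Add(-7, Mul(Q, Mul(4, Pow(Add(6, 6), -1), Add(3, Mul(2, 6))))) = Add(-7, Mul(Q, Mul(4, Pow(12, -1), Add(3, 12)))) = Add(-7, Mul(Q, Mul(4, Rational(1, 12), 15))) = Add(-7, Mul(Q, 5)) = Add(-7, Mul(5, Q)))
Mul(1, Function('z')(6, 22)) = Mul(1, Add(-7, Mul(5, 6))) = Mul(1, Add(-7, 30)) = Mul(1, 23) = 23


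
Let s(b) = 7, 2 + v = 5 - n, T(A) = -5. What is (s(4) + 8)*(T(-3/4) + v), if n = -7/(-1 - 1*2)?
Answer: -65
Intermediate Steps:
n = 7/3 (n = -7/(-1 - 2) = -7/(-3) = -7*(-⅓) = 7/3 ≈ 2.3333)
v = ⅔ (v = -2 + (5 - 1*7/3) = -2 + (5 - 7/3) = -2 + 8/3 = ⅔ ≈ 0.66667)
(s(4) + 8)*(T(-3/4) + v) = (7 + 8)*(-5 + ⅔) = 15*(-13/3) = -65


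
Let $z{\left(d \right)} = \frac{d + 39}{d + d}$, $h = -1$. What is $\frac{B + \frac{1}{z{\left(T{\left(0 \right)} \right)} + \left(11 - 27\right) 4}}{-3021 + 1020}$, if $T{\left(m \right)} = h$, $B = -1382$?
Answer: $\frac{114707}{166083} \approx 0.69066$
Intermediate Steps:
$T{\left(m \right)} = -1$
$z{\left(d \right)} = \frac{39 + d}{2 d}$
$\frac{B + \frac{1}{z{\left(T{\left(0 \right)} \right)} + \left(11 - 27\right) 4}}{-3021 + 1020} = \frac{-1382 + \frac{1}{\frac{39 - 1}{2 \left(-1\right)} + \left(11 - 27\right) 4}}{-3021 + 1020} = \frac{-1382 + \frac{1}{\frac{1}{2} \left(-1\right) 38 - 64}}{-2001} = \left(-1382 + \frac{1}{-19 - 64}\right) \left(- \frac{1}{2001}\right) = \left(-1382 + \frac{1}{-83}\right) \left(- \frac{1}{2001}\right) = \left(-1382 - \frac{1}{83}\right) \left(- \frac{1}{2001}\right) = \left(- \frac{114707}{83}\right) \left(- \frac{1}{2001}\right) = \frac{114707}{166083}$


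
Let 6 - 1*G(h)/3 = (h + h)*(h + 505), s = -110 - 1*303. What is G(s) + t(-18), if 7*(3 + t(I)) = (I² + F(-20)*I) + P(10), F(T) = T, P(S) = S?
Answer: 1596631/7 ≈ 2.2809e+5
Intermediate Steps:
s = -413 (s = -110 - 303 = -413)
G(h) = 18 - 6*h*(505 + h) (G(h) = 18 - 3*(h + h)*(h + 505) = 18 - 3*2*h*(505 + h) = 18 - 6*h*(505 + h))
t(I) = -11/7 - 20*I/7 + I²/7 (t(I) = -3 + ((I² - 20*I) + 10)/7 = -3 + (10 + I² - 20*I)/7 = -3 + (10/7 - 20*I/7 + I²/7) = -11/7 - 20*I/7 + I²/7)
G(s) + t(-18) = (18 - 3030*(-413) - 6*(-413)²) + (-11/7 - 20/7*(-18) + (⅐)*(-18)²) = (18 + 1251390 - 6*170569) + (-11/7 + 360/7 + (⅐)*324) = (18 + 1251390 - 1023414) + (-11/7 + 360/7 + 324/7) = 227994 + 673/7 = 1596631/7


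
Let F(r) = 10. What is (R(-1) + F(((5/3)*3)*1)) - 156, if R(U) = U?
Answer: -147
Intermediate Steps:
(R(-1) + F(((5/3)*3)*1)) - 156 = (-1 + 10) - 156 = 9 - 156 = -147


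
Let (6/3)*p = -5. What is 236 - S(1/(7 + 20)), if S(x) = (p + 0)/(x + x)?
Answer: 1079/4 ≈ 269.75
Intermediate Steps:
p = -5/2 (p = (½)*(-5) = -5/2 ≈ -2.5000)
S(x) = -5/(4*x) (S(x) = (-5/2 + 0)/(x + x) = -5*1/(2*x)/2 = -5/(4*x))
236 - S(1/(7 + 20)) = 236 - (-5)/(4*(1/(7 + 20))) = 236 - (-5)/(4*(1/27)) = 236 - (-5)/(4*1/27) = 236 - (-5)*27/4 = 236 - 1*(-135/4) = 236 + 135/4 = 1079/4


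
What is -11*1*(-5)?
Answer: 55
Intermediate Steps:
-11*1*(-5) = -11*(-5) = 55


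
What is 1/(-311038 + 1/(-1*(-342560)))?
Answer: -342560/106549177279 ≈ -3.2150e-6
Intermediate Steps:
1/(-311038 + 1/(-1*(-342560))) = 1/(-311038 + 1/342560) = 1/(-106549177279/342560) = -342560/106549177279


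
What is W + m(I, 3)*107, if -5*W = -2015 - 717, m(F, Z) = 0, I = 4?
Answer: 2732/5 ≈ 546.40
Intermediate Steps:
W = 2732/5 (W = -(-2015 - 717)/5 = -⅕*(-2732) = 2732/5 ≈ 546.40)
W + m(I, 3)*107 = 2732/5 + 0*107 = 2732/5 + 0 = 2732/5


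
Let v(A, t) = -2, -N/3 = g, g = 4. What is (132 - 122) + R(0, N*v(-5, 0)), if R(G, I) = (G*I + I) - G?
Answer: 34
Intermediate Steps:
N = -12 (N = -3*4 = -12)
R(G, I) = I - G + G*I (R(G, I) = (I + G*I) - G = I - G + G*I)
(132 - 122) + R(0, N*v(-5, 0)) = (132 - 122) + (-12*(-2) - 1*0 + 0*(-12*(-2))) = 10 + (24 + 0 + 0*24) = 10 + (24 + 0 + 0) = 10 + 24 = 34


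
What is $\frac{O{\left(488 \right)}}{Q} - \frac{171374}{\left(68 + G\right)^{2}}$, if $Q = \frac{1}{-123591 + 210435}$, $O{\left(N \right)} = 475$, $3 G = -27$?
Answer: $\frac{143594211526}{3481} \approx 4.1251 \cdot 10^{7}$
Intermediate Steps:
$G = -9$ ($G = \frac{1}{3} \left(-27\right) = -9$)
$Q = \frac{1}{86844} \approx 1.1515 \cdot 10^{-5}$
$\frac{O{\left(488 \right)}}{Q} - \frac{171374}{\left(68 + G\right)^{2}} = 475 \frac{1}{\frac{1}{86844}} - \frac{171374}{\left(68 - 9\right)^{2}} = 475 \cdot 86844 - \frac{171374}{59^{2}} = 41250900 - \frac{171374}{3481} = \frac{143594211526}{3481}$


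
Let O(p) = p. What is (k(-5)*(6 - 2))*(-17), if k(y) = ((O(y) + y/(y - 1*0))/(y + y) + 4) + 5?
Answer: -3196/5 ≈ -639.20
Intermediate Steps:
k(y) = 9 + (1 + y)/(2*y) (k(y) = ((y + y/(y - 1*0))/(y + y) + 4) + 5 = ((y + y/(y + 0))/((2*y)) + 4) + 5 = ((y + y/y)*(1/(2*y)) + 4) + 5 = ((y + 1)*(1/(2*y)) + 4) + 5 = ((1 + y)*(1/(2*y)) + 4) + 5 = ((1 + y)/(2*y) + 4) + 5 = (4 + (1 + y)/(2*y)) + 5 = 9 + (1 + y)/(2*y))
(k(-5)*(6 - 2))*(-17) = (((½)*(1 + 19*(-5))/(-5))*(6 - 2))*(-17) = (((½)*(-⅕)*(1 - 95))*4)*(-17) = (((½)*(-⅕)*(-94))*4)*(-17) = ((47/5)*4)*(-17) = (188/5)*(-17) = -3196/5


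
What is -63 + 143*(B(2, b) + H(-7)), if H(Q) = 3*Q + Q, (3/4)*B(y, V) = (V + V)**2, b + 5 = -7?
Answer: 105757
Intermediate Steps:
b = -12 (b = -5 - 7 = -12)
B(y, V) = 16*V**2/3 (B(y, V) = 4*(V + V)**2/3 = 4*(2*V)**2/3 = 4*(4*V**2)/3 = 16*V**2/3)
H(Q) = 4*Q
-63 + 143*(B(2, b) + H(-7)) = -63 + 143*((16/3)*(-12)**2 + 4*(-7)) = -63 + 143*((16/3)*144 - 28) = -63 + 143*(768 - 28) = -63 + 143*740 = -63 + 105820 = 105757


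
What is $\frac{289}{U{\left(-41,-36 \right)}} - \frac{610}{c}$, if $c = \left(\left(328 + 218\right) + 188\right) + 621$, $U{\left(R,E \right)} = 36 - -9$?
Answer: $\frac{72829}{12195} \approx 5.972$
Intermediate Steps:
$U{\left(R,E \right)} = 45$ ($U{\left(R,E \right)} = 36 + 9 = 45$)
$c = 1355$ ($c = \left(546 + 188\right) + 621 = 734 + 621 = 1355$)
$\frac{289}{U{\left(-41,-36 \right)}} - \frac{610}{c} = \frac{289}{45} - \frac{610}{1355} = 289 \cdot \frac{1}{45} - \frac{122}{271} = \frac{289}{45} - \frac{122}{271} = \frac{72829}{12195}$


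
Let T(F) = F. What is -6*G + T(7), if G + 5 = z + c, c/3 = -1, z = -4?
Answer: 79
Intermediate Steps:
c = -3 (c = 3*(-1) = -3)
G = -12 (G = -5 + (-4 - 3) = -5 - 7 = -12)
-6*G + T(7) = -6*(-12) + 7 = 72 + 7 = 79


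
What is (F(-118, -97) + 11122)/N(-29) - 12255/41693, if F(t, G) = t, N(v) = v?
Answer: -459145167/1209097 ≈ -379.74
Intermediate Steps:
(F(-118, -97) + 11122)/N(-29) - 12255/41693 = (-118 + 11122)/(-29) - 12255/41693 = 11004*(-1/29) - 12255*1/41693 = -11004/29 - 12255/41693 = -459145167/1209097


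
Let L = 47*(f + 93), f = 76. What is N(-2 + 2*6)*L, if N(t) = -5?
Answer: -39715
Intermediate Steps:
L = 7943 (L = 47*(76 + 93) = 47*169 = 7943)
N(-2 + 2*6)*L = -5*7943 = -39715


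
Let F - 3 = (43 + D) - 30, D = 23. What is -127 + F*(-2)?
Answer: -205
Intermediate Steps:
F = 39 (F = 3 + ((43 + 23) - 30) = 3 + (66 - 30) = 3 + 36 = 39)
-127 + F*(-2) = -127 + 39*(-2) = -127 - 78 = -205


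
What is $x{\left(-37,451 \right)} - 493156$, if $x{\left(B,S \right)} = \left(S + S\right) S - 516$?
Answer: $-86870$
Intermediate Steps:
$x{\left(B,S \right)} = -516 + 2 S^{2}$ ($x{\left(B,S \right)} = 2 S S - 516 = 2 S^{2} - 516 = -516 + 2 S^{2}$)
$x{\left(-37,451 \right)} - 493156 = \left(-516 + 2 \cdot 451^{2}\right) - 493156 = \left(-516 + 2 \cdot 203401\right) - 493156 = \left(-516 + 406802\right) - 493156 = 406286 - 493156 = -86870$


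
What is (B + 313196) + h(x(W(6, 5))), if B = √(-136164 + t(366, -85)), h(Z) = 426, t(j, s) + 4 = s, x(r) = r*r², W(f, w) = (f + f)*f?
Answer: 313622 + I*√136253 ≈ 3.1362e+5 + 369.12*I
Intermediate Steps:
W(f, w) = 2*f² (W(f, w) = (2*f)*f = 2*f²)
x(r) = r³
t(j, s) = -4 + s
B = I*√136253 (B = √(-136164 + (-4 - 85)) = √(-136164 - 89) = √(-136253) = I*√136253 ≈ 369.12*I)
(B + 313196) + h(x(W(6, 5))) = (I*√136253 + 313196) + 426 = (313196 + I*√136253) + 426 = 313622 + I*√136253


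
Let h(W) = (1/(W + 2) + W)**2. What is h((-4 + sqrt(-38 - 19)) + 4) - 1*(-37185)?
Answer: (148516*sqrt(57) + 1967897*I)/(4*sqrt(57) + 53*I) ≈ 37130.0 + 0.48695*I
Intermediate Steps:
h(W) = (W + 1/(2 + W))**2 (h(W) = (1/(2 + W) + W)**2 = (W + 1/(2 + W))**2)
h((-4 + sqrt(-38 - 19)) + 4) - 1*(-37185) = (1 + ((-4 + sqrt(-38 - 19)) + 4)**2 + 2*((-4 + sqrt(-38 - 19)) + 4))**2/(2 + ((-4 + sqrt(-38 - 19)) + 4))**2 - 1*(-37185) = (1 + ((-4 + sqrt(-57)) + 4)**2 + 2*((-4 + sqrt(-57)) + 4))**2/(2 + ((-4 + sqrt(-57)) + 4))**2 + 37185 = (1 + ((-4 + I*sqrt(57)) + 4)**2 + 2*((-4 + I*sqrt(57)) + 4))**2/(2 + ((-4 + I*sqrt(57)) + 4))**2 + 37185 = (1 + (I*sqrt(57))**2 + 2*(I*sqrt(57)))**2/(2 + I*sqrt(57))**2 + 37185 = (1 - 57 + 2*I*sqrt(57))**2/(2 + I*sqrt(57))**2 + 37185 = (-56 + 2*I*sqrt(57))**2/(2 + I*sqrt(57))**2 + 37185 = 37185 + (-56 + 2*I*sqrt(57))**2/(2 + I*sqrt(57))**2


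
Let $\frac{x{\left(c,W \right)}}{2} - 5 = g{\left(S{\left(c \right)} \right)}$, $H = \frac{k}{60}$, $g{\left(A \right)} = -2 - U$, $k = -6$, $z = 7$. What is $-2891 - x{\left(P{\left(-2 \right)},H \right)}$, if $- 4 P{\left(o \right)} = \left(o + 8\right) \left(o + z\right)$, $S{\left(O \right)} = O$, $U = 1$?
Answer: $-2895$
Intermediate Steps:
$g{\left(A \right)} = -3$ ($g{\left(A \right)} = -2 - 1 = -3$)
$P{\left(o \right)} = - \frac{\left(7 + o\right) \left(8 + o\right)}{4}$ ($P{\left(o \right)} = - \frac{\left(o + 8\right) \left(o + 7\right)}{4} = - \frac{\left(8 + o\right) \left(7 + o\right)}{4} = - \frac{\left(7 + o\right) \left(8 + o\right)}{4}$)
$H = - \frac{1}{10}$ ($H = - \frac{6}{60} = \left(-6\right) \frac{1}{60} = - \frac{1}{10} \approx -0.1$)
$x{\left(c,W \right)} = 4$ ($x{\left(c,W \right)} = 10 + 2 \left(-3\right) = 10 - 6 = 4$)
$-2891 - x{\left(P{\left(-2 \right)},H \right)} = -2891 - 4 = -2895$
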